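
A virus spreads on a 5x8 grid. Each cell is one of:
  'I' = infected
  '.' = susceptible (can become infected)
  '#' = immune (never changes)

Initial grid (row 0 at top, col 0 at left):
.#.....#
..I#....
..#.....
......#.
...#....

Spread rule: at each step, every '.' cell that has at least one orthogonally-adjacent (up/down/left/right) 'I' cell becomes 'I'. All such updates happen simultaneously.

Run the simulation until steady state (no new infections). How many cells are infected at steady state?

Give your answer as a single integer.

Step 0 (initial): 1 infected
Step 1: +2 new -> 3 infected
Step 2: +3 new -> 6 infected
Step 3: +4 new -> 10 infected
Step 4: +5 new -> 15 infected
Step 5: +6 new -> 21 infected
Step 6: +4 new -> 25 infected
Step 7: +4 new -> 29 infected
Step 8: +2 new -> 31 infected
Step 9: +2 new -> 33 infected
Step 10: +1 new -> 34 infected
Step 11: +0 new -> 34 infected

Answer: 34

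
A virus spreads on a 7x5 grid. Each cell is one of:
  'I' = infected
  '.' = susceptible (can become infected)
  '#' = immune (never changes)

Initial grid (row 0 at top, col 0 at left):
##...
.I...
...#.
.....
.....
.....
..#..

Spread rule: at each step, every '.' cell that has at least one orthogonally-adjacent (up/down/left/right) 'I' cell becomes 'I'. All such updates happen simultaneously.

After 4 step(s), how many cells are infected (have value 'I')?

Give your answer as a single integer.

Answer: 20

Derivation:
Step 0 (initial): 1 infected
Step 1: +3 new -> 4 infected
Step 2: +5 new -> 9 infected
Step 3: +5 new -> 14 infected
Step 4: +6 new -> 20 infected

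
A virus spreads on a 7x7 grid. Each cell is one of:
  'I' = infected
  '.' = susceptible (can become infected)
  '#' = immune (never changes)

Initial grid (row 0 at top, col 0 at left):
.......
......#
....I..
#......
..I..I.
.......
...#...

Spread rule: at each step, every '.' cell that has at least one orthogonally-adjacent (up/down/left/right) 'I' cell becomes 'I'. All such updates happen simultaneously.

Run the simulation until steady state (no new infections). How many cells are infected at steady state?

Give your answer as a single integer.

Step 0 (initial): 3 infected
Step 1: +12 new -> 15 infected
Step 2: +15 new -> 30 infected
Step 3: +8 new -> 38 infected
Step 4: +5 new -> 43 infected
Step 5: +2 new -> 45 infected
Step 6: +1 new -> 46 infected
Step 7: +0 new -> 46 infected

Answer: 46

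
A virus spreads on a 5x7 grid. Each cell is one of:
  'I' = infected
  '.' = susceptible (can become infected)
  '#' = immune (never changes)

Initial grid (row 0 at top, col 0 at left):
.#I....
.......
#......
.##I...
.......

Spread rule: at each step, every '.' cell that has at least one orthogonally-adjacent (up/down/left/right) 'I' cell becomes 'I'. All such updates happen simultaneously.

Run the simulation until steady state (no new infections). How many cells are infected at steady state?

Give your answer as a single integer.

Answer: 31

Derivation:
Step 0 (initial): 2 infected
Step 1: +5 new -> 7 infected
Step 2: +8 new -> 15 infected
Step 3: +8 new -> 23 infected
Step 4: +6 new -> 29 infected
Step 5: +2 new -> 31 infected
Step 6: +0 new -> 31 infected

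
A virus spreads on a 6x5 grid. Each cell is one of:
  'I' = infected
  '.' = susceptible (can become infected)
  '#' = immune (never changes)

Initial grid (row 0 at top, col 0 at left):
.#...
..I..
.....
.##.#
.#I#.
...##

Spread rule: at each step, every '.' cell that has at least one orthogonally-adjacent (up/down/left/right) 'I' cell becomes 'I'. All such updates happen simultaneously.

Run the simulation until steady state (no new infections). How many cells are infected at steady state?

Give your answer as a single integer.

Step 0 (initial): 2 infected
Step 1: +5 new -> 7 infected
Step 2: +6 new -> 13 infected
Step 3: +6 new -> 19 infected
Step 4: +2 new -> 21 infected
Step 5: +0 new -> 21 infected

Answer: 21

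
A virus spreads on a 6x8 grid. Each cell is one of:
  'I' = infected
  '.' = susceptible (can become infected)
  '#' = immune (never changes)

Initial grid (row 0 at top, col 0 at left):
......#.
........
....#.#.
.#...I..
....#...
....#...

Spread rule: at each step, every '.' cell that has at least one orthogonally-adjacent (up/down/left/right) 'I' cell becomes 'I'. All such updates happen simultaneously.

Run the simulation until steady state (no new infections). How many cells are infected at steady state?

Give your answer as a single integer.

Answer: 42

Derivation:
Step 0 (initial): 1 infected
Step 1: +4 new -> 5 infected
Step 2: +5 new -> 10 infected
Step 3: +9 new -> 19 infected
Step 4: +7 new -> 26 infected
Step 5: +6 new -> 32 infected
Step 6: +5 new -> 37 infected
Step 7: +4 new -> 41 infected
Step 8: +1 new -> 42 infected
Step 9: +0 new -> 42 infected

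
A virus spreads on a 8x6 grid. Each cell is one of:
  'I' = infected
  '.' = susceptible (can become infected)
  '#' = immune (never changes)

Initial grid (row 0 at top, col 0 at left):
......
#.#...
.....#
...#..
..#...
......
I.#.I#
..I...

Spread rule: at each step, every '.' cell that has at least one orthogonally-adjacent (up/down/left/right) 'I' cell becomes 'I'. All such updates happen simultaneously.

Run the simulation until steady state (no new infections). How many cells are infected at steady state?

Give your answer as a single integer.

Step 0 (initial): 3 infected
Step 1: +8 new -> 11 infected
Step 2: +6 new -> 17 infected
Step 3: +6 new -> 23 infected
Step 4: +4 new -> 27 infected
Step 5: +4 new -> 31 infected
Step 6: +5 new -> 36 infected
Step 7: +3 new -> 39 infected
Step 8: +2 new -> 41 infected
Step 9: +0 new -> 41 infected

Answer: 41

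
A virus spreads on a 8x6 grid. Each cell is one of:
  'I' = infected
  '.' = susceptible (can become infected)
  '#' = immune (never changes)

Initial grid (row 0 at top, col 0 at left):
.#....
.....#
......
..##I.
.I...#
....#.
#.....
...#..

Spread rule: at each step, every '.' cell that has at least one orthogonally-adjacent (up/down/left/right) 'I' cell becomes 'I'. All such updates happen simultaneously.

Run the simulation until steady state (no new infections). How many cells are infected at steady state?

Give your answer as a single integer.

Step 0 (initial): 2 infected
Step 1: +7 new -> 9 infected
Step 2: +9 new -> 18 infected
Step 3: +8 new -> 26 infected
Step 4: +7 new -> 33 infected
Step 5: +3 new -> 36 infected
Step 6: +2 new -> 38 infected
Step 7: +2 new -> 40 infected
Step 8: +0 new -> 40 infected

Answer: 40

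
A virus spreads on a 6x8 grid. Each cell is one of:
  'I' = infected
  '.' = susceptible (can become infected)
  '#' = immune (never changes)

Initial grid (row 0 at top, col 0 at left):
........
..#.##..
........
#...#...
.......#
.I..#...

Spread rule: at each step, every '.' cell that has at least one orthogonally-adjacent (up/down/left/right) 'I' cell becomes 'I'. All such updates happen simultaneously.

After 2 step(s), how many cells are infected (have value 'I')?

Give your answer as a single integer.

Answer: 8

Derivation:
Step 0 (initial): 1 infected
Step 1: +3 new -> 4 infected
Step 2: +4 new -> 8 infected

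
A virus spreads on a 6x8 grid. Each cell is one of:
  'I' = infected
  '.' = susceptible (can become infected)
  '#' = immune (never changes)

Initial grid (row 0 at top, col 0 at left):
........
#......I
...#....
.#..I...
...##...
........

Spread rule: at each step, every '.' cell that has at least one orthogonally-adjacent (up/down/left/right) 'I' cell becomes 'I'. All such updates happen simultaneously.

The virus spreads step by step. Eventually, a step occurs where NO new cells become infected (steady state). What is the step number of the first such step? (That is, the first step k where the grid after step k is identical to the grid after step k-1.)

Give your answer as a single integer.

Step 0 (initial): 2 infected
Step 1: +6 new -> 8 infected
Step 2: +9 new -> 17 infected
Step 3: +8 new -> 25 infected
Step 4: +8 new -> 33 infected
Step 5: +6 new -> 39 infected
Step 6: +3 new -> 42 infected
Step 7: +1 new -> 43 infected
Step 8: +0 new -> 43 infected

Answer: 8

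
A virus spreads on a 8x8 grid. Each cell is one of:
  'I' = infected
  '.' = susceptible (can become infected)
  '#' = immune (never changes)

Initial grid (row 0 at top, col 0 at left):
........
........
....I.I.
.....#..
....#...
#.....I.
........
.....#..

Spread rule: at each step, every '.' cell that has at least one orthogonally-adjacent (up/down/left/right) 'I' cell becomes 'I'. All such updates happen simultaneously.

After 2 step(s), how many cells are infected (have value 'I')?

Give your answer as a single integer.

Answer: 28

Derivation:
Step 0 (initial): 3 infected
Step 1: +11 new -> 14 infected
Step 2: +14 new -> 28 infected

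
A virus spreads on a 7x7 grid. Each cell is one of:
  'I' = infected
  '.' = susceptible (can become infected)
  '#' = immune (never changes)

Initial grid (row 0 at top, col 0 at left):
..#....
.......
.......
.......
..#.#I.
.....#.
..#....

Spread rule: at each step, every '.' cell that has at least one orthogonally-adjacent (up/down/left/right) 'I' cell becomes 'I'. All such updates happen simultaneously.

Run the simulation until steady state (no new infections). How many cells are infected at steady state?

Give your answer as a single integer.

Step 0 (initial): 1 infected
Step 1: +2 new -> 3 infected
Step 2: +4 new -> 7 infected
Step 3: +5 new -> 12 infected
Step 4: +7 new -> 19 infected
Step 5: +7 new -> 26 infected
Step 6: +8 new -> 34 infected
Step 7: +4 new -> 38 infected
Step 8: +4 new -> 42 infected
Step 9: +2 new -> 44 infected
Step 10: +0 new -> 44 infected

Answer: 44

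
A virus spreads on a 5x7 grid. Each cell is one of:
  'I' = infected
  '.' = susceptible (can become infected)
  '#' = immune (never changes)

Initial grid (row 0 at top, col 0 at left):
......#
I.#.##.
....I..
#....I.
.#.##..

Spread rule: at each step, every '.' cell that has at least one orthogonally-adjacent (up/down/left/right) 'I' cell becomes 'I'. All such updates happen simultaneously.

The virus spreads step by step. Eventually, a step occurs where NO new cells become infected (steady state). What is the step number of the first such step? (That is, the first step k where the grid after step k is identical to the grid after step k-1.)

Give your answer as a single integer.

Step 0 (initial): 3 infected
Step 1: +8 new -> 11 infected
Step 2: +7 new -> 18 infected
Step 3: +5 new -> 23 infected
Step 4: +2 new -> 25 infected
Step 5: +1 new -> 26 infected
Step 6: +0 new -> 26 infected

Answer: 6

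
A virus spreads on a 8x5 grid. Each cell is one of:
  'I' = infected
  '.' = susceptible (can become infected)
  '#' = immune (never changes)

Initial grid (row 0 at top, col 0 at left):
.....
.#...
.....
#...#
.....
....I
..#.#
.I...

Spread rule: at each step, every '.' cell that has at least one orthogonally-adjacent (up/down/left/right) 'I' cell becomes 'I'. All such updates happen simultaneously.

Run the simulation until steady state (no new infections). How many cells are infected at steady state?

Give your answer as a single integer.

Step 0 (initial): 2 infected
Step 1: +5 new -> 7 infected
Step 2: +6 new -> 13 infected
Step 3: +5 new -> 18 infected
Step 4: +4 new -> 22 infected
Step 5: +4 new -> 26 infected
Step 6: +4 new -> 30 infected
Step 7: +3 new -> 33 infected
Step 8: +2 new -> 35 infected
Step 9: +0 new -> 35 infected

Answer: 35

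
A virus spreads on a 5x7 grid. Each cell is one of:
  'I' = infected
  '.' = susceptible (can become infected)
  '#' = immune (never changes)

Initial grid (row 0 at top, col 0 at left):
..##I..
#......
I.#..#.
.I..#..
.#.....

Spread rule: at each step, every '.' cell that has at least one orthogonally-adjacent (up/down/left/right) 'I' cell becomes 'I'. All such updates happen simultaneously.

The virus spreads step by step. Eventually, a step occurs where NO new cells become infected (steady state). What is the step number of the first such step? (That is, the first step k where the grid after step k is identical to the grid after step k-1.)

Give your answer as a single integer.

Answer: 7

Derivation:
Step 0 (initial): 3 infected
Step 1: +5 new -> 8 infected
Step 2: +8 new -> 16 infected
Step 3: +5 new -> 21 infected
Step 4: +3 new -> 24 infected
Step 5: +2 new -> 26 infected
Step 6: +2 new -> 28 infected
Step 7: +0 new -> 28 infected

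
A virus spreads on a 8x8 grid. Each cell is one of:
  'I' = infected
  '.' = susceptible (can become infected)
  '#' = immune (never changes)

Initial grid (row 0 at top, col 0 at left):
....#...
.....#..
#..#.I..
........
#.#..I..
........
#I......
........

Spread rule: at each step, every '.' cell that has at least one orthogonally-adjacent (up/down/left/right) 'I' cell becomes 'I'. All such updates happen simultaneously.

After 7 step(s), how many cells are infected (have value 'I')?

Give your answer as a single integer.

Step 0 (initial): 3 infected
Step 1: +9 new -> 12 infected
Step 2: +16 new -> 28 infected
Step 3: +12 new -> 40 infected
Step 4: +10 new -> 50 infected
Step 5: +4 new -> 54 infected
Step 6: +2 new -> 56 infected
Step 7: +1 new -> 57 infected

Answer: 57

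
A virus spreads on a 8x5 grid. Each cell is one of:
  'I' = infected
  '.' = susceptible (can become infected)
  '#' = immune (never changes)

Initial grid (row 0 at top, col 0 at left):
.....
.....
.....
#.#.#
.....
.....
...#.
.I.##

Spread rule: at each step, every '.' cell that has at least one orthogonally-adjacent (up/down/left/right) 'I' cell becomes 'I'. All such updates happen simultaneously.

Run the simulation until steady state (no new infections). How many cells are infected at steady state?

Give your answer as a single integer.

Answer: 34

Derivation:
Step 0 (initial): 1 infected
Step 1: +3 new -> 4 infected
Step 2: +3 new -> 7 infected
Step 3: +3 new -> 10 infected
Step 4: +4 new -> 14 infected
Step 5: +3 new -> 17 infected
Step 6: +6 new -> 23 infected
Step 7: +4 new -> 27 infected
Step 8: +4 new -> 31 infected
Step 9: +2 new -> 33 infected
Step 10: +1 new -> 34 infected
Step 11: +0 new -> 34 infected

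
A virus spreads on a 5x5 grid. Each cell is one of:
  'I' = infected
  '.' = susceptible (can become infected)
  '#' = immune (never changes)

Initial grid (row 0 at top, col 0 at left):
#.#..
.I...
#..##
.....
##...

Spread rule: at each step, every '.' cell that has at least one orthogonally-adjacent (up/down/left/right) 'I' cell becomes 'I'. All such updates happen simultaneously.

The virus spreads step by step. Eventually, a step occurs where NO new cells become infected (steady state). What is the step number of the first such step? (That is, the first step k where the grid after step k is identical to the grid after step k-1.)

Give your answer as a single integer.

Step 0 (initial): 1 infected
Step 1: +4 new -> 5 infected
Step 2: +3 new -> 8 infected
Step 3: +4 new -> 12 infected
Step 4: +3 new -> 15 infected
Step 5: +2 new -> 17 infected
Step 6: +1 new -> 18 infected
Step 7: +0 new -> 18 infected

Answer: 7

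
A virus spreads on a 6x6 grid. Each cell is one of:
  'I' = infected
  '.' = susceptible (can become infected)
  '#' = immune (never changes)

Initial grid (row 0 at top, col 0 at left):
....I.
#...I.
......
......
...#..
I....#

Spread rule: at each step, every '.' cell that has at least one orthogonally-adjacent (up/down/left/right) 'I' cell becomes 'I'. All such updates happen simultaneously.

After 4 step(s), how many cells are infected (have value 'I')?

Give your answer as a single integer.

Answer: 33

Derivation:
Step 0 (initial): 3 infected
Step 1: +7 new -> 10 infected
Step 2: +8 new -> 18 infected
Step 3: +10 new -> 28 infected
Step 4: +5 new -> 33 infected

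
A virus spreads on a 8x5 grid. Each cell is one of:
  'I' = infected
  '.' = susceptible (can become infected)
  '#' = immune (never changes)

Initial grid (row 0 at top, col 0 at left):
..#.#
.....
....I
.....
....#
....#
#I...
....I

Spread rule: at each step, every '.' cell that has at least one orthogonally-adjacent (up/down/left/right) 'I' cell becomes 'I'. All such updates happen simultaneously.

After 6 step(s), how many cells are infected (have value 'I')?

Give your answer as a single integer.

Answer: 35

Derivation:
Step 0 (initial): 3 infected
Step 1: +8 new -> 11 infected
Step 2: +9 new -> 20 infected
Step 3: +9 new -> 29 infected
Step 4: +3 new -> 32 infected
Step 5: +2 new -> 34 infected
Step 6: +1 new -> 35 infected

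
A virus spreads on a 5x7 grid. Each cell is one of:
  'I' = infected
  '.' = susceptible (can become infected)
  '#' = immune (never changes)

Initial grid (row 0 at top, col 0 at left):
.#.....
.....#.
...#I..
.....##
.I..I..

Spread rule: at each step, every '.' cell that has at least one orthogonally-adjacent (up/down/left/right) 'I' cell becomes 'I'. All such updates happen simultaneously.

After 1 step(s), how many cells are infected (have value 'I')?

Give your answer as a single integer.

Step 0 (initial): 3 infected
Step 1: +8 new -> 11 infected

Answer: 11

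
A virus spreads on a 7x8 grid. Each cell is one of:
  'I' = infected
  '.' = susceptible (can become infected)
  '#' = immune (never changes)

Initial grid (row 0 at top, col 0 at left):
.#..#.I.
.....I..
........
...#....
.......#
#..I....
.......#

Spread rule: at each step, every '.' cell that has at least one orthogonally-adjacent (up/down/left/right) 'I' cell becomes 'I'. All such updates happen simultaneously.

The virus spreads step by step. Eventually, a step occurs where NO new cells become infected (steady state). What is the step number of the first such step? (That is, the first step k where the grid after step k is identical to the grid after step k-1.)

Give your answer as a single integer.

Step 0 (initial): 3 infected
Step 1: +9 new -> 12 infected
Step 2: +11 new -> 23 infected
Step 3: +12 new -> 35 infected
Step 4: +10 new -> 45 infected
Step 5: +3 new -> 48 infected
Step 6: +2 new -> 50 infected
Step 7: +0 new -> 50 infected

Answer: 7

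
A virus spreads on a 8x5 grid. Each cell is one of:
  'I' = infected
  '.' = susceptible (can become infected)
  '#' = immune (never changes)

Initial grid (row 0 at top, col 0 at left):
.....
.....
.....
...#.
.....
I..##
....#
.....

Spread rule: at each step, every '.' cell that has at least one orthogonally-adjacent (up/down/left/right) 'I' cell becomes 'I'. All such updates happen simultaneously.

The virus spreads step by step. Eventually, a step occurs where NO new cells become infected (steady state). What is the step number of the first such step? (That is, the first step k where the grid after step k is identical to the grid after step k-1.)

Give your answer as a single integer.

Step 0 (initial): 1 infected
Step 1: +3 new -> 4 infected
Step 2: +5 new -> 9 infected
Step 3: +5 new -> 14 infected
Step 4: +6 new -> 20 infected
Step 5: +5 new -> 25 infected
Step 6: +5 new -> 30 infected
Step 7: +3 new -> 33 infected
Step 8: +2 new -> 35 infected
Step 9: +1 new -> 36 infected
Step 10: +0 new -> 36 infected

Answer: 10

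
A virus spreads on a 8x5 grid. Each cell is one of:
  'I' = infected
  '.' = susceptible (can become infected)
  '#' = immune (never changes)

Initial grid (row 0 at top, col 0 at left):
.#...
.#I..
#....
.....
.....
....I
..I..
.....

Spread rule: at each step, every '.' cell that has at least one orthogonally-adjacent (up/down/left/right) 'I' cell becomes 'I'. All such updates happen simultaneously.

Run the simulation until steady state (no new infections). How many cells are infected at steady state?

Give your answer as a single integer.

Answer: 35

Derivation:
Step 0 (initial): 3 infected
Step 1: +10 new -> 13 infected
Step 2: +13 new -> 26 infected
Step 3: +7 new -> 33 infected
Step 4: +2 new -> 35 infected
Step 5: +0 new -> 35 infected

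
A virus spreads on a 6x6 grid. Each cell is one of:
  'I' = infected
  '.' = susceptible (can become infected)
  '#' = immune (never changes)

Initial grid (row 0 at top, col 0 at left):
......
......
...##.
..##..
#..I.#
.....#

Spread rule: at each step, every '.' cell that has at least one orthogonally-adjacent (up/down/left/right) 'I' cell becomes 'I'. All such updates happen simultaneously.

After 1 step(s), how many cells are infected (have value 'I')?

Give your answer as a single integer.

Answer: 4

Derivation:
Step 0 (initial): 1 infected
Step 1: +3 new -> 4 infected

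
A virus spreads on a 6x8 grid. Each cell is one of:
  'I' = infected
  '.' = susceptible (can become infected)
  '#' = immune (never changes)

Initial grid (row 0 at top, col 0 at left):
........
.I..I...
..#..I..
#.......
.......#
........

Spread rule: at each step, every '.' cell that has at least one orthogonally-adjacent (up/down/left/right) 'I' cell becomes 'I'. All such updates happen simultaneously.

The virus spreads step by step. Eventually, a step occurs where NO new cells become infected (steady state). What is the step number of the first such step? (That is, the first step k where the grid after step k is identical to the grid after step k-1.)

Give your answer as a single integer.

Answer: 6

Derivation:
Step 0 (initial): 3 infected
Step 1: +10 new -> 13 infected
Step 2: +12 new -> 25 infected
Step 3: +9 new -> 34 infected
Step 4: +7 new -> 41 infected
Step 5: +4 new -> 45 infected
Step 6: +0 new -> 45 infected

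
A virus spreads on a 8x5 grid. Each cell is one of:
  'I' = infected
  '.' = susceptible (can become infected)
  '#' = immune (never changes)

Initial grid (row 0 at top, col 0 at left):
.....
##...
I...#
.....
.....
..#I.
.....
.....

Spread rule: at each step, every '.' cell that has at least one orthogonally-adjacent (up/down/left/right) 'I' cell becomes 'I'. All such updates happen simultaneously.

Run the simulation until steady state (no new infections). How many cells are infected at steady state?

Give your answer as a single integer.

Step 0 (initial): 2 infected
Step 1: +5 new -> 7 infected
Step 2: +9 new -> 16 infected
Step 3: +9 new -> 25 infected
Step 4: +5 new -> 30 infected
Step 5: +4 new -> 34 infected
Step 6: +2 new -> 36 infected
Step 7: +0 new -> 36 infected

Answer: 36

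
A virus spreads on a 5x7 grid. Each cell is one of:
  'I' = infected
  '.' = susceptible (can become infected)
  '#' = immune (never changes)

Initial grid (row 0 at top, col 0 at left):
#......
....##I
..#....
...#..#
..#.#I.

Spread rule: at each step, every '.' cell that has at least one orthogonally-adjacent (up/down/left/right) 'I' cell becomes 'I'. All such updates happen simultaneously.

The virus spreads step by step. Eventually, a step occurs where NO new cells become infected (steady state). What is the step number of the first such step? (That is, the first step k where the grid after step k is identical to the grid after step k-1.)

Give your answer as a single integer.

Step 0 (initial): 2 infected
Step 1: +4 new -> 6 infected
Step 2: +3 new -> 9 infected
Step 3: +2 new -> 11 infected
Step 4: +2 new -> 13 infected
Step 5: +2 new -> 15 infected
Step 6: +2 new -> 17 infected
Step 7: +1 new -> 18 infected
Step 8: +2 new -> 20 infected
Step 9: +2 new -> 22 infected
Step 10: +3 new -> 25 infected
Step 11: +1 new -> 26 infected
Step 12: +0 new -> 26 infected

Answer: 12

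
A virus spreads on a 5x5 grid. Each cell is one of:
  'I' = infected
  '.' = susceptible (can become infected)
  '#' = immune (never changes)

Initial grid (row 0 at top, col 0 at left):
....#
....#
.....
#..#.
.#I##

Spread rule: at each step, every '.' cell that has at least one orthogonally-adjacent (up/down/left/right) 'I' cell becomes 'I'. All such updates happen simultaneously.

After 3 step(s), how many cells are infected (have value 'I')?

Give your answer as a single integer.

Answer: 7

Derivation:
Step 0 (initial): 1 infected
Step 1: +1 new -> 2 infected
Step 2: +2 new -> 4 infected
Step 3: +3 new -> 7 infected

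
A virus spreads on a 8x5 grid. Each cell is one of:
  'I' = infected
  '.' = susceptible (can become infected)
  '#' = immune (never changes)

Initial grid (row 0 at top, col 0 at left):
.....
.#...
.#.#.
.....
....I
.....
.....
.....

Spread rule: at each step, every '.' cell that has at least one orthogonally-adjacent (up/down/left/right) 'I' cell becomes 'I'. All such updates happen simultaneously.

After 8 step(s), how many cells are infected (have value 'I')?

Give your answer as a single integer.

Answer: 37

Derivation:
Step 0 (initial): 1 infected
Step 1: +3 new -> 4 infected
Step 2: +5 new -> 9 infected
Step 3: +6 new -> 15 infected
Step 4: +8 new -> 23 infected
Step 5: +6 new -> 29 infected
Step 6: +4 new -> 33 infected
Step 7: +3 new -> 36 infected
Step 8: +1 new -> 37 infected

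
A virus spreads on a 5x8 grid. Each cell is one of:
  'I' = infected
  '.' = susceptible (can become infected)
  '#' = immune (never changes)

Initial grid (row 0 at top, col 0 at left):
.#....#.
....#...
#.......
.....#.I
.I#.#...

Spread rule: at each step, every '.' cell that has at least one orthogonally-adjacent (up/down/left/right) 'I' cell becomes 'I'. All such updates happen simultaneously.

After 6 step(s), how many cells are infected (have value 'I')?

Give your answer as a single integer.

Step 0 (initial): 2 infected
Step 1: +5 new -> 7 infected
Step 2: +6 new -> 13 infected
Step 3: +7 new -> 20 infected
Step 4: +7 new -> 27 infected
Step 5: +4 new -> 31 infected
Step 6: +2 new -> 33 infected

Answer: 33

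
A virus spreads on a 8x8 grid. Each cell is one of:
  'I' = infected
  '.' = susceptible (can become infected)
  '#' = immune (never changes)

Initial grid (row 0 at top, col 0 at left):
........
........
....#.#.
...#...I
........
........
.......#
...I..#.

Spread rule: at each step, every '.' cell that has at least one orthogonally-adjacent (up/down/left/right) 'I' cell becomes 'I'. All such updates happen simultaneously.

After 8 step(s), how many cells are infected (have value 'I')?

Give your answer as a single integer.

Answer: 55

Derivation:
Step 0 (initial): 2 infected
Step 1: +6 new -> 8 infected
Step 2: +9 new -> 17 infected
Step 3: +12 new -> 29 infected
Step 4: +8 new -> 37 infected
Step 5: +5 new -> 42 infected
Step 6: +5 new -> 47 infected
Step 7: +5 new -> 52 infected
Step 8: +3 new -> 55 infected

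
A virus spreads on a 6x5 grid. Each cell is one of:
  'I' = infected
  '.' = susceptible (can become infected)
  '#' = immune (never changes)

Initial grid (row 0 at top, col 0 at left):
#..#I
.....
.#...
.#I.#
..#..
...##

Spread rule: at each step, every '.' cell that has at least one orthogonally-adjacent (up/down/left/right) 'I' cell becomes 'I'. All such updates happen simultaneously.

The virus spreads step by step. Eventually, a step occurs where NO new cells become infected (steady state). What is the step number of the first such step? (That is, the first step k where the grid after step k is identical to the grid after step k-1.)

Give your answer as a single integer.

Step 0 (initial): 2 infected
Step 1: +3 new -> 5 infected
Step 2: +5 new -> 10 infected
Step 3: +3 new -> 13 infected
Step 4: +2 new -> 15 infected
Step 5: +1 new -> 16 infected
Step 6: +1 new -> 17 infected
Step 7: +1 new -> 18 infected
Step 8: +2 new -> 20 infected
Step 9: +1 new -> 21 infected
Step 10: +1 new -> 22 infected
Step 11: +0 new -> 22 infected

Answer: 11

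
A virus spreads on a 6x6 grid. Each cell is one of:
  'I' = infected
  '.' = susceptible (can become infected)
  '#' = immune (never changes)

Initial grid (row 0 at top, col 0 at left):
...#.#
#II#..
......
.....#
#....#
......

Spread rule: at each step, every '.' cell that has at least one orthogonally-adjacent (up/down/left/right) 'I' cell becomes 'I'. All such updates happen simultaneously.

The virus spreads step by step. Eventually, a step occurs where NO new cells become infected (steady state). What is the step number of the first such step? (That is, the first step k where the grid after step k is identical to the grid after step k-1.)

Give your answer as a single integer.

Step 0 (initial): 2 infected
Step 1: +4 new -> 6 infected
Step 2: +5 new -> 11 infected
Step 3: +5 new -> 16 infected
Step 4: +6 new -> 22 infected
Step 5: +5 new -> 27 infected
Step 6: +1 new -> 28 infected
Step 7: +1 new -> 29 infected
Step 8: +0 new -> 29 infected

Answer: 8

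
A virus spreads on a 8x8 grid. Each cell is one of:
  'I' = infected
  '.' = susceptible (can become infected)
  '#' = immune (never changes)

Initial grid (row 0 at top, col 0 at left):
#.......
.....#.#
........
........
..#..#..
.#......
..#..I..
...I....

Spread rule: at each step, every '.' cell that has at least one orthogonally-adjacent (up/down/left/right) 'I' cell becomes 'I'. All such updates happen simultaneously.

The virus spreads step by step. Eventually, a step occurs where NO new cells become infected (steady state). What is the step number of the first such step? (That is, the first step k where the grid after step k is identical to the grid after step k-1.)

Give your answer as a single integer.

Answer: 10

Derivation:
Step 0 (initial): 2 infected
Step 1: +7 new -> 9 infected
Step 2: +6 new -> 15 infected
Step 3: +8 new -> 23 infected
Step 4: +5 new -> 28 infected
Step 5: +7 new -> 35 infected
Step 6: +8 new -> 43 infected
Step 7: +7 new -> 50 infected
Step 8: +5 new -> 55 infected
Step 9: +2 new -> 57 infected
Step 10: +0 new -> 57 infected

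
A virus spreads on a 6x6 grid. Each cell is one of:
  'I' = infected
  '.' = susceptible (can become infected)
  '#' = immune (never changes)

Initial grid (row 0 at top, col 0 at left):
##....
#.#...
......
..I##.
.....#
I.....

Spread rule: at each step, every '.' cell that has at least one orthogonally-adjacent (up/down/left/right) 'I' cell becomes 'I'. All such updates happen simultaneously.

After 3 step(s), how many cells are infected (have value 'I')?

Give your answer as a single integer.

Answer: 19

Derivation:
Step 0 (initial): 2 infected
Step 1: +5 new -> 7 infected
Step 2: +6 new -> 13 infected
Step 3: +6 new -> 19 infected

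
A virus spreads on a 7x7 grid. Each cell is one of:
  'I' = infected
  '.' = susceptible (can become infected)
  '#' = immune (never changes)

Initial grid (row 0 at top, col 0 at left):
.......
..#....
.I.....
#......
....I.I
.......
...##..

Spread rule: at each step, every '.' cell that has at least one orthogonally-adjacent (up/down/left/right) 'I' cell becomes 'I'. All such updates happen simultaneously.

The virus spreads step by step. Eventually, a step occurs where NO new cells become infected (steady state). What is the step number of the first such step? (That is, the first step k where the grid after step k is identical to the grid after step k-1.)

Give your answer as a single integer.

Answer: 6

Derivation:
Step 0 (initial): 3 infected
Step 1: +10 new -> 13 infected
Step 2: +13 new -> 26 infected
Step 3: +10 new -> 36 infected
Step 4: +7 new -> 43 infected
Step 5: +2 new -> 45 infected
Step 6: +0 new -> 45 infected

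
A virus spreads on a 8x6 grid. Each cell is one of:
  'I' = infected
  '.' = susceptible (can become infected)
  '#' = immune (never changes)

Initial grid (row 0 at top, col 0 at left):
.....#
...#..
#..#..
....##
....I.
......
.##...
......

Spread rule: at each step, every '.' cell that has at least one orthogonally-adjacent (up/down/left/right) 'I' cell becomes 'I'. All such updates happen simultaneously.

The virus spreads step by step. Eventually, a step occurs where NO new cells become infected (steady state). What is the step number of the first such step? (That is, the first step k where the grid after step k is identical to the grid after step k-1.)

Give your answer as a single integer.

Answer: 12

Derivation:
Step 0 (initial): 1 infected
Step 1: +3 new -> 4 infected
Step 2: +5 new -> 9 infected
Step 3: +6 new -> 15 infected
Step 4: +6 new -> 21 infected
Step 5: +5 new -> 26 infected
Step 6: +4 new -> 30 infected
Step 7: +4 new -> 34 infected
Step 8: +2 new -> 36 infected
Step 9: +1 new -> 37 infected
Step 10: +2 new -> 39 infected
Step 11: +1 new -> 40 infected
Step 12: +0 new -> 40 infected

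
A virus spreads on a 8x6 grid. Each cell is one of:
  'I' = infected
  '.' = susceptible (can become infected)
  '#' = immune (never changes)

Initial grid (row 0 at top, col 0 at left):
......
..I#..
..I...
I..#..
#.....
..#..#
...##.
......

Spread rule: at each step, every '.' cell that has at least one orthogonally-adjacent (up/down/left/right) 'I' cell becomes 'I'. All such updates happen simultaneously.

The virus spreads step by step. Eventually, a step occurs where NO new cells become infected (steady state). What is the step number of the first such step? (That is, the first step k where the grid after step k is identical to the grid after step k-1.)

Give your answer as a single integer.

Step 0 (initial): 3 infected
Step 1: +7 new -> 10 infected
Step 2: +6 new -> 16 infected
Step 3: +7 new -> 23 infected
Step 4: +7 new -> 30 infected
Step 5: +5 new -> 35 infected
Step 6: +2 new -> 37 infected
Step 7: +1 new -> 38 infected
Step 8: +1 new -> 39 infected
Step 9: +1 new -> 40 infected
Step 10: +1 new -> 41 infected
Step 11: +0 new -> 41 infected

Answer: 11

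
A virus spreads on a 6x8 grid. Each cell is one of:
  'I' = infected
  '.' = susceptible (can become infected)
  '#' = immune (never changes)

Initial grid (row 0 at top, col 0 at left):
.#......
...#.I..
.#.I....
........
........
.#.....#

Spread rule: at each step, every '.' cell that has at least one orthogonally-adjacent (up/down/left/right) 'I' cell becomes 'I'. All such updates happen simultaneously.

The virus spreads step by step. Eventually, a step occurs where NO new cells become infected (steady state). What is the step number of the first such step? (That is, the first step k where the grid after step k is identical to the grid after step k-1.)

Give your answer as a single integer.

Answer: 7

Derivation:
Step 0 (initial): 2 infected
Step 1: +7 new -> 9 infected
Step 2: +9 new -> 18 infected
Step 3: +11 new -> 29 infected
Step 4: +8 new -> 37 infected
Step 5: +5 new -> 42 infected
Step 6: +1 new -> 43 infected
Step 7: +0 new -> 43 infected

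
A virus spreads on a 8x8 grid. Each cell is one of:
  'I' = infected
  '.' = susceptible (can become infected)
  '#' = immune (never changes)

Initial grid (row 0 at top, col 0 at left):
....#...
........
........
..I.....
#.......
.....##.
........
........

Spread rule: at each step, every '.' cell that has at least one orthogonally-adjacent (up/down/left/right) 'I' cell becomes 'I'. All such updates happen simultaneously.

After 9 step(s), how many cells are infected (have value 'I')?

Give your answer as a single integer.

Step 0 (initial): 1 infected
Step 1: +4 new -> 5 infected
Step 2: +8 new -> 13 infected
Step 3: +10 new -> 23 infected
Step 4: +12 new -> 35 infected
Step 5: +9 new -> 44 infected
Step 6: +7 new -> 51 infected
Step 7: +5 new -> 56 infected
Step 8: +3 new -> 59 infected
Step 9: +1 new -> 60 infected

Answer: 60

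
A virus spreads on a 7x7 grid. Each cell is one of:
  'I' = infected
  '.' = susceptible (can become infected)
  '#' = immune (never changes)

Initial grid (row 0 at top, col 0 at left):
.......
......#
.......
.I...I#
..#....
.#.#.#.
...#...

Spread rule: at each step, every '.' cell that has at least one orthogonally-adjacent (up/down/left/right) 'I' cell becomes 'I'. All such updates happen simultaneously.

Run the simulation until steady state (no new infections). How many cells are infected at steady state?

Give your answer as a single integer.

Answer: 42

Derivation:
Step 0 (initial): 2 infected
Step 1: +7 new -> 9 infected
Step 2: +10 new -> 19 infected
Step 3: +10 new -> 29 infected
Step 4: +8 new -> 37 infected
Step 5: +3 new -> 40 infected
Step 6: +1 new -> 41 infected
Step 7: +1 new -> 42 infected
Step 8: +0 new -> 42 infected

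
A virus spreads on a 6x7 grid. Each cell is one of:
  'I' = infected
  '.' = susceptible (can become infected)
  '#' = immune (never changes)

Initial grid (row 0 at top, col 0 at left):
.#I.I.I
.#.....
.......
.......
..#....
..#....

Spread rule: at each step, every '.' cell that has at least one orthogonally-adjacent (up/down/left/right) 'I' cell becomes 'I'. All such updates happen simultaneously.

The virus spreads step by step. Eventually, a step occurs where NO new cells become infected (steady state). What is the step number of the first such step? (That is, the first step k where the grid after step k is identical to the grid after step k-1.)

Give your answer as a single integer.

Step 0 (initial): 3 infected
Step 1: +5 new -> 8 infected
Step 2: +5 new -> 13 infected
Step 3: +6 new -> 19 infected
Step 4: +6 new -> 25 infected
Step 5: +7 new -> 32 infected
Step 6: +5 new -> 37 infected
Step 7: +1 new -> 38 infected
Step 8: +0 new -> 38 infected

Answer: 8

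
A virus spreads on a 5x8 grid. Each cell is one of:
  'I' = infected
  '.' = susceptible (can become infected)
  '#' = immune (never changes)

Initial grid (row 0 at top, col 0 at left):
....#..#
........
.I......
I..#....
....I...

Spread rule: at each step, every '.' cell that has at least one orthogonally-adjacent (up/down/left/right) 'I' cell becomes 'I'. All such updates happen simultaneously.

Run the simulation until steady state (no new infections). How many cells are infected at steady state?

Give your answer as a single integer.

Answer: 37

Derivation:
Step 0 (initial): 3 infected
Step 1: +8 new -> 11 infected
Step 2: +10 new -> 21 infected
Step 3: +7 new -> 28 infected
Step 4: +4 new -> 32 infected
Step 5: +3 new -> 35 infected
Step 6: +2 new -> 37 infected
Step 7: +0 new -> 37 infected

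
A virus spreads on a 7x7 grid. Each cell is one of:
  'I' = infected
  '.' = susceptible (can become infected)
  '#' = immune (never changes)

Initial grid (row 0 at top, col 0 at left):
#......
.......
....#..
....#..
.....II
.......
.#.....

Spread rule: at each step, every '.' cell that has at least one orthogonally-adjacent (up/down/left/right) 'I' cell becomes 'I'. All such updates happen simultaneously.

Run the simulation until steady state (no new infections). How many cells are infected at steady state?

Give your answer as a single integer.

Answer: 45

Derivation:
Step 0 (initial): 2 infected
Step 1: +5 new -> 7 infected
Step 2: +6 new -> 13 infected
Step 3: +6 new -> 19 infected
Step 4: +8 new -> 27 infected
Step 5: +7 new -> 34 infected
Step 6: +5 new -> 39 infected
Step 7: +4 new -> 43 infected
Step 8: +2 new -> 45 infected
Step 9: +0 new -> 45 infected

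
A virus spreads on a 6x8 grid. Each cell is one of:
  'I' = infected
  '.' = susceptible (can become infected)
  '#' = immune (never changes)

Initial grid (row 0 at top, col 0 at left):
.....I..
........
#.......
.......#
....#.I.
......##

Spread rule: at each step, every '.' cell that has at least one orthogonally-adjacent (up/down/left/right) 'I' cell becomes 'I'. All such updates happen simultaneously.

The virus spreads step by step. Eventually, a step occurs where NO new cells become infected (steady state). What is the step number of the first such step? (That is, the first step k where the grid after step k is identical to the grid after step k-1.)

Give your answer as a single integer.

Step 0 (initial): 2 infected
Step 1: +6 new -> 8 infected
Step 2: +8 new -> 16 infected
Step 3: +7 new -> 23 infected
Step 4: +5 new -> 28 infected
Step 5: +6 new -> 34 infected
Step 6: +5 new -> 39 infected
Step 7: +3 new -> 42 infected
Step 8: +1 new -> 43 infected
Step 9: +0 new -> 43 infected

Answer: 9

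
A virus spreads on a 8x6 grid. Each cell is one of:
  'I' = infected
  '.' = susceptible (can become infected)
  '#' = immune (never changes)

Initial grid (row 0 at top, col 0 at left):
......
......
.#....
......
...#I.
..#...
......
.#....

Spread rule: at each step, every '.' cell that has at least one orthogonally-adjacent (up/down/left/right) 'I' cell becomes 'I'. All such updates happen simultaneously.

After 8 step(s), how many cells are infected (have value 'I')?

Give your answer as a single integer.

Answer: 44

Derivation:
Step 0 (initial): 1 infected
Step 1: +3 new -> 4 infected
Step 2: +6 new -> 10 infected
Step 3: +7 new -> 17 infected
Step 4: +9 new -> 26 infected
Step 5: +7 new -> 33 infected
Step 6: +6 new -> 39 infected
Step 7: +4 new -> 43 infected
Step 8: +1 new -> 44 infected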